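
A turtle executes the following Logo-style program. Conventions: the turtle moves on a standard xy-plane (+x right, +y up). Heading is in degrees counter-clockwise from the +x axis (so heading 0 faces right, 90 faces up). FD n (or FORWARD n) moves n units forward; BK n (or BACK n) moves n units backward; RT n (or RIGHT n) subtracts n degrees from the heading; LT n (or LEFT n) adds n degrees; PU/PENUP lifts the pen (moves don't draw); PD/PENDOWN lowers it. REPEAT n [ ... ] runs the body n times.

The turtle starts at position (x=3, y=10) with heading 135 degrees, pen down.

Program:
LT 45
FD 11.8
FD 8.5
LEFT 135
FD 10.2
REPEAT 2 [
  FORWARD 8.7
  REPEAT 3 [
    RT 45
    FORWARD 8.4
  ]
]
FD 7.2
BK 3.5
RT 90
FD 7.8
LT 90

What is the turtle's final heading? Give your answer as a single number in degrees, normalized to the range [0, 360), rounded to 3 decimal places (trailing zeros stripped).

Executing turtle program step by step:
Start: pos=(3,10), heading=135, pen down
LT 45: heading 135 -> 180
FD 11.8: (3,10) -> (-8.8,10) [heading=180, draw]
FD 8.5: (-8.8,10) -> (-17.3,10) [heading=180, draw]
LT 135: heading 180 -> 315
FD 10.2: (-17.3,10) -> (-10.088,2.788) [heading=315, draw]
REPEAT 2 [
  -- iteration 1/2 --
  FD 8.7: (-10.088,2.788) -> (-3.936,-3.364) [heading=315, draw]
  REPEAT 3 [
    -- iteration 1/3 --
    RT 45: heading 315 -> 270
    FD 8.4: (-3.936,-3.364) -> (-3.936,-11.764) [heading=270, draw]
    -- iteration 2/3 --
    RT 45: heading 270 -> 225
    FD 8.4: (-3.936,-11.764) -> (-9.875,-17.704) [heading=225, draw]
    -- iteration 3/3 --
    RT 45: heading 225 -> 180
    FD 8.4: (-9.875,-17.704) -> (-18.275,-17.704) [heading=180, draw]
  ]
  -- iteration 2/2 --
  FD 8.7: (-18.275,-17.704) -> (-26.975,-17.704) [heading=180, draw]
  REPEAT 3 [
    -- iteration 1/3 --
    RT 45: heading 180 -> 135
    FD 8.4: (-26.975,-17.704) -> (-32.915,-11.764) [heading=135, draw]
    -- iteration 2/3 --
    RT 45: heading 135 -> 90
    FD 8.4: (-32.915,-11.764) -> (-32.915,-3.364) [heading=90, draw]
    -- iteration 3/3 --
    RT 45: heading 90 -> 45
    FD 8.4: (-32.915,-3.364) -> (-26.975,2.575) [heading=45, draw]
  ]
]
FD 7.2: (-26.975,2.575) -> (-21.884,7.667) [heading=45, draw]
BK 3.5: (-21.884,7.667) -> (-24.359,5.192) [heading=45, draw]
RT 90: heading 45 -> 315
FD 7.8: (-24.359,5.192) -> (-18.844,-0.324) [heading=315, draw]
LT 90: heading 315 -> 45
Final: pos=(-18.844,-0.324), heading=45, 14 segment(s) drawn

Answer: 45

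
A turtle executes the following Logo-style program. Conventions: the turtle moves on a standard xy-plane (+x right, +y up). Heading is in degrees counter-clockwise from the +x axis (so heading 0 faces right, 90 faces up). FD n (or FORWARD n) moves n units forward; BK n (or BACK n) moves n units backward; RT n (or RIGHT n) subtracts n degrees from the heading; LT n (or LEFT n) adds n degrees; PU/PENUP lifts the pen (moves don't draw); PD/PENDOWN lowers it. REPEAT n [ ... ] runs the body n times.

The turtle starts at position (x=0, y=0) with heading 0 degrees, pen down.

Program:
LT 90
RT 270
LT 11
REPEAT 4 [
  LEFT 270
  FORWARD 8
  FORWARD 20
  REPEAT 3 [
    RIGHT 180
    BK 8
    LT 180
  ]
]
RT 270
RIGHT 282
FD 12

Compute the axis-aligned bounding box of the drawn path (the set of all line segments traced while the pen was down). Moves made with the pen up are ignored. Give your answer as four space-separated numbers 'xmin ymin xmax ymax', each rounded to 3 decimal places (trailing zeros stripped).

Answer: -9.922 -0.209 51.045 60.967

Derivation:
Executing turtle program step by step:
Start: pos=(0,0), heading=0, pen down
LT 90: heading 0 -> 90
RT 270: heading 90 -> 180
LT 11: heading 180 -> 191
REPEAT 4 [
  -- iteration 1/4 --
  LT 270: heading 191 -> 101
  FD 8: (0,0) -> (-1.526,7.853) [heading=101, draw]
  FD 20: (-1.526,7.853) -> (-5.343,27.486) [heading=101, draw]
  REPEAT 3 [
    -- iteration 1/3 --
    RT 180: heading 101 -> 281
    BK 8: (-5.343,27.486) -> (-6.869,35.339) [heading=281, draw]
    LT 180: heading 281 -> 101
    -- iteration 2/3 --
    RT 180: heading 101 -> 281
    BK 8: (-6.869,35.339) -> (-8.396,43.192) [heading=281, draw]
    LT 180: heading 281 -> 101
    -- iteration 3/3 --
    RT 180: heading 101 -> 281
    BK 8: (-8.396,43.192) -> (-9.922,51.045) [heading=281, draw]
    LT 180: heading 281 -> 101
  ]
  -- iteration 2/4 --
  LT 270: heading 101 -> 11
  FD 8: (-9.922,51.045) -> (-2.069,52.571) [heading=11, draw]
  FD 20: (-2.069,52.571) -> (17.563,56.387) [heading=11, draw]
  REPEAT 3 [
    -- iteration 1/3 --
    RT 180: heading 11 -> 191
    BK 8: (17.563,56.387) -> (25.417,57.914) [heading=191, draw]
    LT 180: heading 191 -> 11
    -- iteration 2/3 --
    RT 180: heading 11 -> 191
    BK 8: (25.417,57.914) -> (33.27,59.44) [heading=191, draw]
    LT 180: heading 191 -> 11
    -- iteration 3/3 --
    RT 180: heading 11 -> 191
    BK 8: (33.27,59.44) -> (41.123,60.967) [heading=191, draw]
    LT 180: heading 191 -> 11
  ]
  -- iteration 3/4 --
  LT 270: heading 11 -> 281
  FD 8: (41.123,60.967) -> (42.649,53.114) [heading=281, draw]
  FD 20: (42.649,53.114) -> (46.465,33.481) [heading=281, draw]
  REPEAT 3 [
    -- iteration 1/3 --
    RT 180: heading 281 -> 101
    BK 8: (46.465,33.481) -> (47.992,25.628) [heading=101, draw]
    LT 180: heading 101 -> 281
    -- iteration 2/3 --
    RT 180: heading 281 -> 101
    BK 8: (47.992,25.628) -> (49.518,17.775) [heading=101, draw]
    LT 180: heading 101 -> 281
    -- iteration 3/3 --
    RT 180: heading 281 -> 101
    BK 8: (49.518,17.775) -> (51.045,9.922) [heading=101, draw]
    LT 180: heading 101 -> 281
  ]
  -- iteration 4/4 --
  LT 270: heading 281 -> 191
  FD 8: (51.045,9.922) -> (43.192,8.396) [heading=191, draw]
  FD 20: (43.192,8.396) -> (23.559,4.579) [heading=191, draw]
  REPEAT 3 [
    -- iteration 1/3 --
    RT 180: heading 191 -> 11
    BK 8: (23.559,4.579) -> (15.706,3.053) [heading=11, draw]
    LT 180: heading 11 -> 191
    -- iteration 2/3 --
    RT 180: heading 191 -> 11
    BK 8: (15.706,3.053) -> (7.853,1.526) [heading=11, draw]
    LT 180: heading 11 -> 191
    -- iteration 3/3 --
    RT 180: heading 191 -> 11
    BK 8: (7.853,1.526) -> (0,0) [heading=11, draw]
    LT 180: heading 11 -> 191
  ]
]
RT 270: heading 191 -> 281
RT 282: heading 281 -> 359
FD 12: (0,0) -> (11.998,-0.209) [heading=359, draw]
Final: pos=(11.998,-0.209), heading=359, 21 segment(s) drawn

Segment endpoints: x in {-9.922, -8.396, -6.869, -5.343, -2.069, -1.526, 0, 0, 7.853, 11.998, 15.706, 17.563, 23.559, 25.417, 33.27, 41.123, 42.649, 43.192, 46.465, 47.992, 49.518, 51.045}, y in {-0.209, 0, 0, 1.526, 3.053, 4.579, 7.853, 8.396, 9.922, 17.775, 25.628, 27.486, 33.481, 35.339, 43.192, 51.045, 52.571, 53.114, 56.387, 57.914, 59.44, 60.967}
xmin=-9.922, ymin=-0.209, xmax=51.045, ymax=60.967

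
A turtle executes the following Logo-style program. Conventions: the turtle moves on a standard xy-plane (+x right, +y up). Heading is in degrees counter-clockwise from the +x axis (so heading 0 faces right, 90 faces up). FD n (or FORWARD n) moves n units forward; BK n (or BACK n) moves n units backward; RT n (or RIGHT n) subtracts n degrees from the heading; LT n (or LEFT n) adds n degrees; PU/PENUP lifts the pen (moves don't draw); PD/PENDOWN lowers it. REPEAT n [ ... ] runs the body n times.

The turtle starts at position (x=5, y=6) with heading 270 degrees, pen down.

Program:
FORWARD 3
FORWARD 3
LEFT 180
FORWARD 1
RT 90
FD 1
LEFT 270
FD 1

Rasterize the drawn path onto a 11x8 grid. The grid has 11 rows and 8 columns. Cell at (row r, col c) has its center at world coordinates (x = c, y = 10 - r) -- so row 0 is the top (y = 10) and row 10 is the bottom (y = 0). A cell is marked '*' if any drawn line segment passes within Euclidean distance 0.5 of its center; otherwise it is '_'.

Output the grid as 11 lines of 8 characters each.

Segment 0: (5,6) -> (5,3)
Segment 1: (5,3) -> (5,0)
Segment 2: (5,0) -> (5,1)
Segment 3: (5,1) -> (6,1)
Segment 4: (6,1) -> (6,-0)

Answer: ________
________
________
________
_____*__
_____*__
_____*__
_____*__
_____*__
_____**_
_____**_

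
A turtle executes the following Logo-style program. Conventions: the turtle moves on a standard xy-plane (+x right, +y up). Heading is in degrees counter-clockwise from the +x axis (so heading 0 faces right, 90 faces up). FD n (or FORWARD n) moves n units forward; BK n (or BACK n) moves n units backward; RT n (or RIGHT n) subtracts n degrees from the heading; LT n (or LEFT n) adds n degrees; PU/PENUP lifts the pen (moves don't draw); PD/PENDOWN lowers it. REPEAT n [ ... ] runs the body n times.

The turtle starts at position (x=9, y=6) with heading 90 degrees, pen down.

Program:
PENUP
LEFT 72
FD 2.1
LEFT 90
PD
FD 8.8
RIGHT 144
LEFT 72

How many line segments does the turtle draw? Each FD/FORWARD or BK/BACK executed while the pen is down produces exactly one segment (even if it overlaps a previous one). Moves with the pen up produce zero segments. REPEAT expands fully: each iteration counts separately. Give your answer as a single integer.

Executing turtle program step by step:
Start: pos=(9,6), heading=90, pen down
PU: pen up
LT 72: heading 90 -> 162
FD 2.1: (9,6) -> (7.003,6.649) [heading=162, move]
LT 90: heading 162 -> 252
PD: pen down
FD 8.8: (7.003,6.649) -> (4.283,-1.72) [heading=252, draw]
RT 144: heading 252 -> 108
LT 72: heading 108 -> 180
Final: pos=(4.283,-1.72), heading=180, 1 segment(s) drawn
Segments drawn: 1

Answer: 1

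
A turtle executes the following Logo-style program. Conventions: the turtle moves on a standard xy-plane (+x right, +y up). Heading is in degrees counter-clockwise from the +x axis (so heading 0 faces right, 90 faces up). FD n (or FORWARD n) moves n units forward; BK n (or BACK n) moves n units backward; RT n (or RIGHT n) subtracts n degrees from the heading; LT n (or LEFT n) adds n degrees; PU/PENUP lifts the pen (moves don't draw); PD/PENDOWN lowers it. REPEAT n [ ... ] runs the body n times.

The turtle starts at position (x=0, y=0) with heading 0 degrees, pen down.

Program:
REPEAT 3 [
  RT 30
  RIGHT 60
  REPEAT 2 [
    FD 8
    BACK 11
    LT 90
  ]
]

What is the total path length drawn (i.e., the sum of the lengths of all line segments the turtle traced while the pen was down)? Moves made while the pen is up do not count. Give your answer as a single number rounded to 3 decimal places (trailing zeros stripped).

Executing turtle program step by step:
Start: pos=(0,0), heading=0, pen down
REPEAT 3 [
  -- iteration 1/3 --
  RT 30: heading 0 -> 330
  RT 60: heading 330 -> 270
  REPEAT 2 [
    -- iteration 1/2 --
    FD 8: (0,0) -> (0,-8) [heading=270, draw]
    BK 11: (0,-8) -> (0,3) [heading=270, draw]
    LT 90: heading 270 -> 0
    -- iteration 2/2 --
    FD 8: (0,3) -> (8,3) [heading=0, draw]
    BK 11: (8,3) -> (-3,3) [heading=0, draw]
    LT 90: heading 0 -> 90
  ]
  -- iteration 2/3 --
  RT 30: heading 90 -> 60
  RT 60: heading 60 -> 0
  REPEAT 2 [
    -- iteration 1/2 --
    FD 8: (-3,3) -> (5,3) [heading=0, draw]
    BK 11: (5,3) -> (-6,3) [heading=0, draw]
    LT 90: heading 0 -> 90
    -- iteration 2/2 --
    FD 8: (-6,3) -> (-6,11) [heading=90, draw]
    BK 11: (-6,11) -> (-6,0) [heading=90, draw]
    LT 90: heading 90 -> 180
  ]
  -- iteration 3/3 --
  RT 30: heading 180 -> 150
  RT 60: heading 150 -> 90
  REPEAT 2 [
    -- iteration 1/2 --
    FD 8: (-6,0) -> (-6,8) [heading=90, draw]
    BK 11: (-6,8) -> (-6,-3) [heading=90, draw]
    LT 90: heading 90 -> 180
    -- iteration 2/2 --
    FD 8: (-6,-3) -> (-14,-3) [heading=180, draw]
    BK 11: (-14,-3) -> (-3,-3) [heading=180, draw]
    LT 90: heading 180 -> 270
  ]
]
Final: pos=(-3,-3), heading=270, 12 segment(s) drawn

Segment lengths:
  seg 1: (0,0) -> (0,-8), length = 8
  seg 2: (0,-8) -> (0,3), length = 11
  seg 3: (0,3) -> (8,3), length = 8
  seg 4: (8,3) -> (-3,3), length = 11
  seg 5: (-3,3) -> (5,3), length = 8
  seg 6: (5,3) -> (-6,3), length = 11
  seg 7: (-6,3) -> (-6,11), length = 8
  seg 8: (-6,11) -> (-6,0), length = 11
  seg 9: (-6,0) -> (-6,8), length = 8
  seg 10: (-6,8) -> (-6,-3), length = 11
  seg 11: (-6,-3) -> (-14,-3), length = 8
  seg 12: (-14,-3) -> (-3,-3), length = 11
Total = 114

Answer: 114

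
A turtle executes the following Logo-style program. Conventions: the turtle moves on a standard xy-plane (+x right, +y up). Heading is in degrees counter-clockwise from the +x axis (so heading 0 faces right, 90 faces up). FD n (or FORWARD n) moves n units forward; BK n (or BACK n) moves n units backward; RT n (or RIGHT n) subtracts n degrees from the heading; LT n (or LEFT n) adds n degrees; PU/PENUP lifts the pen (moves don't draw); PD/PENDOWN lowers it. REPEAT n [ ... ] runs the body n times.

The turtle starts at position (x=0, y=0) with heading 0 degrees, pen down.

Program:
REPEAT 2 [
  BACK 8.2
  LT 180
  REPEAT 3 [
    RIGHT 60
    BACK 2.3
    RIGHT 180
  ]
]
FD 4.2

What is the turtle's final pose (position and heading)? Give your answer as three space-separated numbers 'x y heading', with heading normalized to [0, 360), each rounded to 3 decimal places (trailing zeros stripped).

Answer: 4.2 0 0

Derivation:
Executing turtle program step by step:
Start: pos=(0,0), heading=0, pen down
REPEAT 2 [
  -- iteration 1/2 --
  BK 8.2: (0,0) -> (-8.2,0) [heading=0, draw]
  LT 180: heading 0 -> 180
  REPEAT 3 [
    -- iteration 1/3 --
    RT 60: heading 180 -> 120
    BK 2.3: (-8.2,0) -> (-7.05,-1.992) [heading=120, draw]
    RT 180: heading 120 -> 300
    -- iteration 2/3 --
    RT 60: heading 300 -> 240
    BK 2.3: (-7.05,-1.992) -> (-5.9,0) [heading=240, draw]
    RT 180: heading 240 -> 60
    -- iteration 3/3 --
    RT 60: heading 60 -> 0
    BK 2.3: (-5.9,0) -> (-8.2,0) [heading=0, draw]
    RT 180: heading 0 -> 180
  ]
  -- iteration 2/2 --
  BK 8.2: (-8.2,0) -> (0,0) [heading=180, draw]
  LT 180: heading 180 -> 0
  REPEAT 3 [
    -- iteration 1/3 --
    RT 60: heading 0 -> 300
    BK 2.3: (0,0) -> (-1.15,1.992) [heading=300, draw]
    RT 180: heading 300 -> 120
    -- iteration 2/3 --
    RT 60: heading 120 -> 60
    BK 2.3: (-1.15,1.992) -> (-2.3,0) [heading=60, draw]
    RT 180: heading 60 -> 240
    -- iteration 3/3 --
    RT 60: heading 240 -> 180
    BK 2.3: (-2.3,0) -> (0,0) [heading=180, draw]
    RT 180: heading 180 -> 0
  ]
]
FD 4.2: (0,0) -> (4.2,0) [heading=0, draw]
Final: pos=(4.2,0), heading=0, 9 segment(s) drawn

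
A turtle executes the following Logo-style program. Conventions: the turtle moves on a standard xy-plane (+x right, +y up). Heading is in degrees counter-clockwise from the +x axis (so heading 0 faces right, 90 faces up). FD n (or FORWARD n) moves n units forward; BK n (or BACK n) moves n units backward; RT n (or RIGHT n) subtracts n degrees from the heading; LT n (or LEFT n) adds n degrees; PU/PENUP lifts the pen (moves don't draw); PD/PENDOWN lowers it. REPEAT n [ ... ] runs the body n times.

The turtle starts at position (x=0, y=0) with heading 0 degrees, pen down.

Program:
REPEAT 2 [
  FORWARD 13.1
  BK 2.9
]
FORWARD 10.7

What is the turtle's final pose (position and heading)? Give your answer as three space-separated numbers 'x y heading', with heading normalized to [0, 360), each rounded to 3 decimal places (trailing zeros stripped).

Answer: 31.1 0 0

Derivation:
Executing turtle program step by step:
Start: pos=(0,0), heading=0, pen down
REPEAT 2 [
  -- iteration 1/2 --
  FD 13.1: (0,0) -> (13.1,0) [heading=0, draw]
  BK 2.9: (13.1,0) -> (10.2,0) [heading=0, draw]
  -- iteration 2/2 --
  FD 13.1: (10.2,0) -> (23.3,0) [heading=0, draw]
  BK 2.9: (23.3,0) -> (20.4,0) [heading=0, draw]
]
FD 10.7: (20.4,0) -> (31.1,0) [heading=0, draw]
Final: pos=(31.1,0), heading=0, 5 segment(s) drawn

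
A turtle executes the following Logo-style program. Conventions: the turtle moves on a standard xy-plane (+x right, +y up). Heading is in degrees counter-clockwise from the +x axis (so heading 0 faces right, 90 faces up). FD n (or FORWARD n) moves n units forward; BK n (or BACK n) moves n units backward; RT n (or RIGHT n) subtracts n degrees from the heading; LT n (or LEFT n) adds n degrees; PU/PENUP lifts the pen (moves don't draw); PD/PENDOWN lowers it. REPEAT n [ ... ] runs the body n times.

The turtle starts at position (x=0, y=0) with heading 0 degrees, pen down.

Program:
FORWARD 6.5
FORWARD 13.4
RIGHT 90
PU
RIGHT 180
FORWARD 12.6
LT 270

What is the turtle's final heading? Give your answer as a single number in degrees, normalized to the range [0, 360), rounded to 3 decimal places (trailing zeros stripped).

Answer: 0

Derivation:
Executing turtle program step by step:
Start: pos=(0,0), heading=0, pen down
FD 6.5: (0,0) -> (6.5,0) [heading=0, draw]
FD 13.4: (6.5,0) -> (19.9,0) [heading=0, draw]
RT 90: heading 0 -> 270
PU: pen up
RT 180: heading 270 -> 90
FD 12.6: (19.9,0) -> (19.9,12.6) [heading=90, move]
LT 270: heading 90 -> 0
Final: pos=(19.9,12.6), heading=0, 2 segment(s) drawn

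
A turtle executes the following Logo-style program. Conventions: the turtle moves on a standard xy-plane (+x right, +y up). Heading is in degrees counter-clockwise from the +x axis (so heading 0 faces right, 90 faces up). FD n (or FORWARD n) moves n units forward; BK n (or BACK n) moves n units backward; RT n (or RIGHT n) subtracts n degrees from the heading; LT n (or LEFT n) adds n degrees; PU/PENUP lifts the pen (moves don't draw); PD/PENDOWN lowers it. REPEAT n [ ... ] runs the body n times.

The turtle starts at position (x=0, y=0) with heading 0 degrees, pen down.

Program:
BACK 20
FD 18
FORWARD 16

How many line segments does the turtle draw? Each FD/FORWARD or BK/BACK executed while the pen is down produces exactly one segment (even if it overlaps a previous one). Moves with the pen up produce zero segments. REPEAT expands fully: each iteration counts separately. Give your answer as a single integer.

Answer: 3

Derivation:
Executing turtle program step by step:
Start: pos=(0,0), heading=0, pen down
BK 20: (0,0) -> (-20,0) [heading=0, draw]
FD 18: (-20,0) -> (-2,0) [heading=0, draw]
FD 16: (-2,0) -> (14,0) [heading=0, draw]
Final: pos=(14,0), heading=0, 3 segment(s) drawn
Segments drawn: 3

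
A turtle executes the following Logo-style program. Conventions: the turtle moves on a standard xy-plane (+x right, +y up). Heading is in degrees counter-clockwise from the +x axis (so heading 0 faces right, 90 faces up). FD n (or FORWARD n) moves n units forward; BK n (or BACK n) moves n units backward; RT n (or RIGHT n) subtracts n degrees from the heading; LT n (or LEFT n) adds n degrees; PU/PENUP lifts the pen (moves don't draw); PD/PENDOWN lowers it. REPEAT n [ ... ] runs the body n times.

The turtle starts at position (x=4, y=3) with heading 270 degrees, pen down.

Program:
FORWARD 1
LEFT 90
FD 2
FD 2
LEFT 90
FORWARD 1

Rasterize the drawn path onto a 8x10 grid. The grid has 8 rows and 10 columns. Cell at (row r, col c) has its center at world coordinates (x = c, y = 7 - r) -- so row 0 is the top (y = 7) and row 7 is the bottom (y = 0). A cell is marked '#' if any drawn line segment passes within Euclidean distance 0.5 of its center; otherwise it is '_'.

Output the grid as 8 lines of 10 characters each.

Segment 0: (4,3) -> (4,2)
Segment 1: (4,2) -> (6,2)
Segment 2: (6,2) -> (8,2)
Segment 3: (8,2) -> (8,3)

Answer: __________
__________
__________
__________
____#___#_
____#####_
__________
__________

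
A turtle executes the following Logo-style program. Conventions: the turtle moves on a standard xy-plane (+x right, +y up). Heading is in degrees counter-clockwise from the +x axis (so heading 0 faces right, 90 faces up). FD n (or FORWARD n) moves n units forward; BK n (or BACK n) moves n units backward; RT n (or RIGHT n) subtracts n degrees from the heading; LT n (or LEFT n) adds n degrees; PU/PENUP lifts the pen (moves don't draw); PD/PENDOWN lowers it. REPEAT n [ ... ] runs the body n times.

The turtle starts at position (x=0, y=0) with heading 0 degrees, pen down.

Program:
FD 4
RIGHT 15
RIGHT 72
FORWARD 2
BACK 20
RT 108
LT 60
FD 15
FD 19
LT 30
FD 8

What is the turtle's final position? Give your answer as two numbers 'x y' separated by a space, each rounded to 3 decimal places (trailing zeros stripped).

Executing turtle program step by step:
Start: pos=(0,0), heading=0, pen down
FD 4: (0,0) -> (4,0) [heading=0, draw]
RT 15: heading 0 -> 345
RT 72: heading 345 -> 273
FD 2: (4,0) -> (4.105,-1.997) [heading=273, draw]
BK 20: (4.105,-1.997) -> (3.058,17.975) [heading=273, draw]
RT 108: heading 273 -> 165
LT 60: heading 165 -> 225
FD 15: (3.058,17.975) -> (-7.549,7.369) [heading=225, draw]
FD 19: (-7.549,7.369) -> (-20.984,-6.066) [heading=225, draw]
LT 30: heading 225 -> 255
FD 8: (-20.984,-6.066) -> (-23.054,-13.794) [heading=255, draw]
Final: pos=(-23.054,-13.794), heading=255, 6 segment(s) drawn

Answer: -23.054 -13.794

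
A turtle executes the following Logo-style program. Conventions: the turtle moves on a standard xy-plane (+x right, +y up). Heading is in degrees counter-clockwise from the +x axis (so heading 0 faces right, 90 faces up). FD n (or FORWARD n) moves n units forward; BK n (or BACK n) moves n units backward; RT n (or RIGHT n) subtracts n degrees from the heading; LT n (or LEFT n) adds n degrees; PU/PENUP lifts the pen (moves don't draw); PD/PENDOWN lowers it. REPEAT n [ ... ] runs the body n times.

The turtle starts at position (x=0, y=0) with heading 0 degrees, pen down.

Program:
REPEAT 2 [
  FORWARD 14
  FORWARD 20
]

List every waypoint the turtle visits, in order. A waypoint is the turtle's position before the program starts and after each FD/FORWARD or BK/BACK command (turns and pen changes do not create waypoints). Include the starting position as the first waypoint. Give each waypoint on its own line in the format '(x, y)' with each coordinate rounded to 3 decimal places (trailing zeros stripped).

Answer: (0, 0)
(14, 0)
(34, 0)
(48, 0)
(68, 0)

Derivation:
Executing turtle program step by step:
Start: pos=(0,0), heading=0, pen down
REPEAT 2 [
  -- iteration 1/2 --
  FD 14: (0,0) -> (14,0) [heading=0, draw]
  FD 20: (14,0) -> (34,0) [heading=0, draw]
  -- iteration 2/2 --
  FD 14: (34,0) -> (48,0) [heading=0, draw]
  FD 20: (48,0) -> (68,0) [heading=0, draw]
]
Final: pos=(68,0), heading=0, 4 segment(s) drawn
Waypoints (5 total):
(0, 0)
(14, 0)
(34, 0)
(48, 0)
(68, 0)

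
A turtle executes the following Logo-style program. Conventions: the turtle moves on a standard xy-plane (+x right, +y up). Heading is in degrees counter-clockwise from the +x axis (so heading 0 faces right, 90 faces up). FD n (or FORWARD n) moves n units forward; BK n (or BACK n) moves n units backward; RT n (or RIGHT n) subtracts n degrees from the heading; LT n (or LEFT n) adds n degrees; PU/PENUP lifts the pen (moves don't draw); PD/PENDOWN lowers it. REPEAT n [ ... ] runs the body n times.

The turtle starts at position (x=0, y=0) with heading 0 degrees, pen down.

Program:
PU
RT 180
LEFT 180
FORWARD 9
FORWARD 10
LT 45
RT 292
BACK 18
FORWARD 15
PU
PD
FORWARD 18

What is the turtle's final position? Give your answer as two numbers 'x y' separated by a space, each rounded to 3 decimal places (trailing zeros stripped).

Answer: 13.139 13.808

Derivation:
Executing turtle program step by step:
Start: pos=(0,0), heading=0, pen down
PU: pen up
RT 180: heading 0 -> 180
LT 180: heading 180 -> 0
FD 9: (0,0) -> (9,0) [heading=0, move]
FD 10: (9,0) -> (19,0) [heading=0, move]
LT 45: heading 0 -> 45
RT 292: heading 45 -> 113
BK 18: (19,0) -> (26.033,-16.569) [heading=113, move]
FD 15: (26.033,-16.569) -> (20.172,-2.762) [heading=113, move]
PU: pen up
PD: pen down
FD 18: (20.172,-2.762) -> (13.139,13.808) [heading=113, draw]
Final: pos=(13.139,13.808), heading=113, 1 segment(s) drawn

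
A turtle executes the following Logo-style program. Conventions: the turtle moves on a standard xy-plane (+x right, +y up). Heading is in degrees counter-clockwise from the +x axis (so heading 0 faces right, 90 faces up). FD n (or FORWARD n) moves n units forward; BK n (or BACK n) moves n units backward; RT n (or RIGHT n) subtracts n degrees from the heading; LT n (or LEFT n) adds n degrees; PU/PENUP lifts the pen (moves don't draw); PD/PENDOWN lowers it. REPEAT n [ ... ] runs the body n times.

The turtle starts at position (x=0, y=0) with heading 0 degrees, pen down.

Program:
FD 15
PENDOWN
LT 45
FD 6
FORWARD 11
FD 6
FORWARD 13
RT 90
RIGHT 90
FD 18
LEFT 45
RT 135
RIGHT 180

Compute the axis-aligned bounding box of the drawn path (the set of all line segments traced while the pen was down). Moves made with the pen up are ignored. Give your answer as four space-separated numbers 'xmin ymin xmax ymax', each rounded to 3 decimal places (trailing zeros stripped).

Answer: 0 0 40.456 25.456

Derivation:
Executing turtle program step by step:
Start: pos=(0,0), heading=0, pen down
FD 15: (0,0) -> (15,0) [heading=0, draw]
PD: pen down
LT 45: heading 0 -> 45
FD 6: (15,0) -> (19.243,4.243) [heading=45, draw]
FD 11: (19.243,4.243) -> (27.021,12.021) [heading=45, draw]
FD 6: (27.021,12.021) -> (31.263,16.263) [heading=45, draw]
FD 13: (31.263,16.263) -> (40.456,25.456) [heading=45, draw]
RT 90: heading 45 -> 315
RT 90: heading 315 -> 225
FD 18: (40.456,25.456) -> (27.728,12.728) [heading=225, draw]
LT 45: heading 225 -> 270
RT 135: heading 270 -> 135
RT 180: heading 135 -> 315
Final: pos=(27.728,12.728), heading=315, 6 segment(s) drawn

Segment endpoints: x in {0, 15, 19.243, 27.021, 27.728, 31.263, 40.456}, y in {0, 4.243, 12.021, 12.728, 16.263, 25.456}
xmin=0, ymin=0, xmax=40.456, ymax=25.456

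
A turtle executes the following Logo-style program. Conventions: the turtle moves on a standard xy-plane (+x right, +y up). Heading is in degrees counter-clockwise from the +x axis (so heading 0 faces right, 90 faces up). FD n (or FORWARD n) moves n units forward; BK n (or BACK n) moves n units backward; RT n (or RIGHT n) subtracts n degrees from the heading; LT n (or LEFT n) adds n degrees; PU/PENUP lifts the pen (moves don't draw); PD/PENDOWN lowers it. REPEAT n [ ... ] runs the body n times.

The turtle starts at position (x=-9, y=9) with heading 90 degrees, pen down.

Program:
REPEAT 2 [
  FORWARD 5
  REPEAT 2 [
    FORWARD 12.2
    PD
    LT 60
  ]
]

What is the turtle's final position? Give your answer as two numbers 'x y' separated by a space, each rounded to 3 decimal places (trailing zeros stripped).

Answer: -34.461 11.5

Derivation:
Executing turtle program step by step:
Start: pos=(-9,9), heading=90, pen down
REPEAT 2 [
  -- iteration 1/2 --
  FD 5: (-9,9) -> (-9,14) [heading=90, draw]
  REPEAT 2 [
    -- iteration 1/2 --
    FD 12.2: (-9,14) -> (-9,26.2) [heading=90, draw]
    PD: pen down
    LT 60: heading 90 -> 150
    -- iteration 2/2 --
    FD 12.2: (-9,26.2) -> (-19.566,32.3) [heading=150, draw]
    PD: pen down
    LT 60: heading 150 -> 210
  ]
  -- iteration 2/2 --
  FD 5: (-19.566,32.3) -> (-23.896,29.8) [heading=210, draw]
  REPEAT 2 [
    -- iteration 1/2 --
    FD 12.2: (-23.896,29.8) -> (-34.461,23.7) [heading=210, draw]
    PD: pen down
    LT 60: heading 210 -> 270
    -- iteration 2/2 --
    FD 12.2: (-34.461,23.7) -> (-34.461,11.5) [heading=270, draw]
    PD: pen down
    LT 60: heading 270 -> 330
  ]
]
Final: pos=(-34.461,11.5), heading=330, 6 segment(s) drawn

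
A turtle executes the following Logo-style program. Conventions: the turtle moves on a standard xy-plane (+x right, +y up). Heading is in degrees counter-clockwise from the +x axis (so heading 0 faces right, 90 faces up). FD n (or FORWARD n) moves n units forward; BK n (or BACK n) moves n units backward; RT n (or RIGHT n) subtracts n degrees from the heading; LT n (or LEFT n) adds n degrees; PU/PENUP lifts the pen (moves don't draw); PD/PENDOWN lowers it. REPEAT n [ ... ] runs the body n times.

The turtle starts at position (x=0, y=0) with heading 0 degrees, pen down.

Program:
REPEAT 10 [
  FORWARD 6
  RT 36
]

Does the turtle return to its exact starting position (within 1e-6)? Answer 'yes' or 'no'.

Executing turtle program step by step:
Start: pos=(0,0), heading=0, pen down
REPEAT 10 [
  -- iteration 1/10 --
  FD 6: (0,0) -> (6,0) [heading=0, draw]
  RT 36: heading 0 -> 324
  -- iteration 2/10 --
  FD 6: (6,0) -> (10.854,-3.527) [heading=324, draw]
  RT 36: heading 324 -> 288
  -- iteration 3/10 --
  FD 6: (10.854,-3.527) -> (12.708,-9.233) [heading=288, draw]
  RT 36: heading 288 -> 252
  -- iteration 4/10 --
  FD 6: (12.708,-9.233) -> (10.854,-14.939) [heading=252, draw]
  RT 36: heading 252 -> 216
  -- iteration 5/10 --
  FD 6: (10.854,-14.939) -> (6,-18.466) [heading=216, draw]
  RT 36: heading 216 -> 180
  -- iteration 6/10 --
  FD 6: (6,-18.466) -> (0,-18.466) [heading=180, draw]
  RT 36: heading 180 -> 144
  -- iteration 7/10 --
  FD 6: (0,-18.466) -> (-4.854,-14.939) [heading=144, draw]
  RT 36: heading 144 -> 108
  -- iteration 8/10 --
  FD 6: (-4.854,-14.939) -> (-6.708,-9.233) [heading=108, draw]
  RT 36: heading 108 -> 72
  -- iteration 9/10 --
  FD 6: (-6.708,-9.233) -> (-4.854,-3.527) [heading=72, draw]
  RT 36: heading 72 -> 36
  -- iteration 10/10 --
  FD 6: (-4.854,-3.527) -> (0,0) [heading=36, draw]
  RT 36: heading 36 -> 0
]
Final: pos=(0,0), heading=0, 10 segment(s) drawn

Start position: (0, 0)
Final position: (0, 0)
Distance = 0; < 1e-6 -> CLOSED

Answer: yes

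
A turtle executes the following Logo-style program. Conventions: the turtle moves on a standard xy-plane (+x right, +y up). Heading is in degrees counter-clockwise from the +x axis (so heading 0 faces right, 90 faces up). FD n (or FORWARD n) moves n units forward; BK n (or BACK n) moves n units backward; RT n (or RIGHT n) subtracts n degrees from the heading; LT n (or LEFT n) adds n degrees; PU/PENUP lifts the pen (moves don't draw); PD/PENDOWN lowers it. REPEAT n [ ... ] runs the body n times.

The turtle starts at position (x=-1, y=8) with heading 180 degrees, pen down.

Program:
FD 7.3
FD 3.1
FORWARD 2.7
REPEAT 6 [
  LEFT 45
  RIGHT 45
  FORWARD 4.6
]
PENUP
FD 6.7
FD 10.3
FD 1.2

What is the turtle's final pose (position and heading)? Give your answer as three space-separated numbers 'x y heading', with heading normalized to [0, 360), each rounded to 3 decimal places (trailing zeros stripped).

Executing turtle program step by step:
Start: pos=(-1,8), heading=180, pen down
FD 7.3: (-1,8) -> (-8.3,8) [heading=180, draw]
FD 3.1: (-8.3,8) -> (-11.4,8) [heading=180, draw]
FD 2.7: (-11.4,8) -> (-14.1,8) [heading=180, draw]
REPEAT 6 [
  -- iteration 1/6 --
  LT 45: heading 180 -> 225
  RT 45: heading 225 -> 180
  FD 4.6: (-14.1,8) -> (-18.7,8) [heading=180, draw]
  -- iteration 2/6 --
  LT 45: heading 180 -> 225
  RT 45: heading 225 -> 180
  FD 4.6: (-18.7,8) -> (-23.3,8) [heading=180, draw]
  -- iteration 3/6 --
  LT 45: heading 180 -> 225
  RT 45: heading 225 -> 180
  FD 4.6: (-23.3,8) -> (-27.9,8) [heading=180, draw]
  -- iteration 4/6 --
  LT 45: heading 180 -> 225
  RT 45: heading 225 -> 180
  FD 4.6: (-27.9,8) -> (-32.5,8) [heading=180, draw]
  -- iteration 5/6 --
  LT 45: heading 180 -> 225
  RT 45: heading 225 -> 180
  FD 4.6: (-32.5,8) -> (-37.1,8) [heading=180, draw]
  -- iteration 6/6 --
  LT 45: heading 180 -> 225
  RT 45: heading 225 -> 180
  FD 4.6: (-37.1,8) -> (-41.7,8) [heading=180, draw]
]
PU: pen up
FD 6.7: (-41.7,8) -> (-48.4,8) [heading=180, move]
FD 10.3: (-48.4,8) -> (-58.7,8) [heading=180, move]
FD 1.2: (-58.7,8) -> (-59.9,8) [heading=180, move]
Final: pos=(-59.9,8), heading=180, 9 segment(s) drawn

Answer: -59.9 8 180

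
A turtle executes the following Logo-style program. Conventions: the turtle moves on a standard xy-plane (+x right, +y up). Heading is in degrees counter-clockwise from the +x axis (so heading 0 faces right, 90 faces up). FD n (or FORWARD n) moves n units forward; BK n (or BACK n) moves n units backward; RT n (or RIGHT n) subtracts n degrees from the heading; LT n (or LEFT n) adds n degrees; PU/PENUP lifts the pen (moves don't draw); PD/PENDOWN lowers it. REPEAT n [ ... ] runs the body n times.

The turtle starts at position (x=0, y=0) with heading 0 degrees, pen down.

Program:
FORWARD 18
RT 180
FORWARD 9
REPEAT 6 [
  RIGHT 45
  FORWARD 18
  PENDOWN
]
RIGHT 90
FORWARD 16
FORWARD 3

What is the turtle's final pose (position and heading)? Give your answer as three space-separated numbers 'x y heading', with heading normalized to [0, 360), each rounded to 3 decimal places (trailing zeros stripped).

Answer: 20.728 12.728 180

Derivation:
Executing turtle program step by step:
Start: pos=(0,0), heading=0, pen down
FD 18: (0,0) -> (18,0) [heading=0, draw]
RT 180: heading 0 -> 180
FD 9: (18,0) -> (9,0) [heading=180, draw]
REPEAT 6 [
  -- iteration 1/6 --
  RT 45: heading 180 -> 135
  FD 18: (9,0) -> (-3.728,12.728) [heading=135, draw]
  PD: pen down
  -- iteration 2/6 --
  RT 45: heading 135 -> 90
  FD 18: (-3.728,12.728) -> (-3.728,30.728) [heading=90, draw]
  PD: pen down
  -- iteration 3/6 --
  RT 45: heading 90 -> 45
  FD 18: (-3.728,30.728) -> (9,43.456) [heading=45, draw]
  PD: pen down
  -- iteration 4/6 --
  RT 45: heading 45 -> 0
  FD 18: (9,43.456) -> (27,43.456) [heading=0, draw]
  PD: pen down
  -- iteration 5/6 --
  RT 45: heading 0 -> 315
  FD 18: (27,43.456) -> (39.728,30.728) [heading=315, draw]
  PD: pen down
  -- iteration 6/6 --
  RT 45: heading 315 -> 270
  FD 18: (39.728,30.728) -> (39.728,12.728) [heading=270, draw]
  PD: pen down
]
RT 90: heading 270 -> 180
FD 16: (39.728,12.728) -> (23.728,12.728) [heading=180, draw]
FD 3: (23.728,12.728) -> (20.728,12.728) [heading=180, draw]
Final: pos=(20.728,12.728), heading=180, 10 segment(s) drawn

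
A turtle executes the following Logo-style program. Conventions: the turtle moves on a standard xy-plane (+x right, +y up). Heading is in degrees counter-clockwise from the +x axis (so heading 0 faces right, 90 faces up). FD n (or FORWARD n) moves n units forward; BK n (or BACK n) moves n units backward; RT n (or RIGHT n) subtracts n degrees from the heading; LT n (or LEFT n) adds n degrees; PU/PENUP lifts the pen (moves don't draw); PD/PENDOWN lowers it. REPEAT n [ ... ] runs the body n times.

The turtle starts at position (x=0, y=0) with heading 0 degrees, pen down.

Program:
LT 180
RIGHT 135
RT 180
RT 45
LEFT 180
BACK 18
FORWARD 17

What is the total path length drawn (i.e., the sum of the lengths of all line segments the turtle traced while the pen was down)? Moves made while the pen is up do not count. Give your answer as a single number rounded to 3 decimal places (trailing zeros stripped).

Executing turtle program step by step:
Start: pos=(0,0), heading=0, pen down
LT 180: heading 0 -> 180
RT 135: heading 180 -> 45
RT 180: heading 45 -> 225
RT 45: heading 225 -> 180
LT 180: heading 180 -> 0
BK 18: (0,0) -> (-18,0) [heading=0, draw]
FD 17: (-18,0) -> (-1,0) [heading=0, draw]
Final: pos=(-1,0), heading=0, 2 segment(s) drawn

Segment lengths:
  seg 1: (0,0) -> (-18,0), length = 18
  seg 2: (-18,0) -> (-1,0), length = 17
Total = 35

Answer: 35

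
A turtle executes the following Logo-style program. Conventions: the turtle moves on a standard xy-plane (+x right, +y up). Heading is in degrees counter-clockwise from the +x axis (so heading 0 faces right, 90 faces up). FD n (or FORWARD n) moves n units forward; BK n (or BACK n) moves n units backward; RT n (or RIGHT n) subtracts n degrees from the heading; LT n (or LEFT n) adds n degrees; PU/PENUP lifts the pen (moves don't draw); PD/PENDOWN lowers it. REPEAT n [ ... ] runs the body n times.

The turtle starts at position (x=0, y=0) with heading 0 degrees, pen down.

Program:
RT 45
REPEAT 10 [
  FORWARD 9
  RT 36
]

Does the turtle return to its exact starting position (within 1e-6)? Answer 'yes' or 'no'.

Executing turtle program step by step:
Start: pos=(0,0), heading=0, pen down
RT 45: heading 0 -> 315
REPEAT 10 [
  -- iteration 1/10 --
  FD 9: (0,0) -> (6.364,-6.364) [heading=315, draw]
  RT 36: heading 315 -> 279
  -- iteration 2/10 --
  FD 9: (6.364,-6.364) -> (7.772,-15.253) [heading=279, draw]
  RT 36: heading 279 -> 243
  -- iteration 3/10 --
  FD 9: (7.772,-15.253) -> (3.686,-23.272) [heading=243, draw]
  RT 36: heading 243 -> 207
  -- iteration 4/10 --
  FD 9: (3.686,-23.272) -> (-4.333,-27.358) [heading=207, draw]
  RT 36: heading 207 -> 171
  -- iteration 5/10 --
  FD 9: (-4.333,-27.358) -> (-13.222,-25.95) [heading=171, draw]
  RT 36: heading 171 -> 135
  -- iteration 6/10 --
  FD 9: (-13.222,-25.95) -> (-19.586,-19.586) [heading=135, draw]
  RT 36: heading 135 -> 99
  -- iteration 7/10 --
  FD 9: (-19.586,-19.586) -> (-20.994,-10.697) [heading=99, draw]
  RT 36: heading 99 -> 63
  -- iteration 8/10 --
  FD 9: (-20.994,-10.697) -> (-16.908,-2.678) [heading=63, draw]
  RT 36: heading 63 -> 27
  -- iteration 9/10 --
  FD 9: (-16.908,-2.678) -> (-8.889,1.408) [heading=27, draw]
  RT 36: heading 27 -> 351
  -- iteration 10/10 --
  FD 9: (-8.889,1.408) -> (0,0) [heading=351, draw]
  RT 36: heading 351 -> 315
]
Final: pos=(0,0), heading=315, 10 segment(s) drawn

Start position: (0, 0)
Final position: (0, 0)
Distance = 0; < 1e-6 -> CLOSED

Answer: yes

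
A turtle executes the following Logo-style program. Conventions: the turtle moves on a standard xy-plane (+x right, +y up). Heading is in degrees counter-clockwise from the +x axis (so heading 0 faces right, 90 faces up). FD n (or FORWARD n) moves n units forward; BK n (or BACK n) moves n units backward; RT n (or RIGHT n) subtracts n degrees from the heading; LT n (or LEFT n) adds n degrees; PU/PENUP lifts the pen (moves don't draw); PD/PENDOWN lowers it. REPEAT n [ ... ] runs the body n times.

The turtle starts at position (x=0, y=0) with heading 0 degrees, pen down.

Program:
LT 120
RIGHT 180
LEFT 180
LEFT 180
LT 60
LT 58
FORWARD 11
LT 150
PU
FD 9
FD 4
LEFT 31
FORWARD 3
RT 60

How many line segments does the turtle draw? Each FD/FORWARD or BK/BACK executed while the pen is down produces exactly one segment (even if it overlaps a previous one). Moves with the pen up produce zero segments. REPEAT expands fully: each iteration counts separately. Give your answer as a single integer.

Executing turtle program step by step:
Start: pos=(0,0), heading=0, pen down
LT 120: heading 0 -> 120
RT 180: heading 120 -> 300
LT 180: heading 300 -> 120
LT 180: heading 120 -> 300
LT 60: heading 300 -> 0
LT 58: heading 0 -> 58
FD 11: (0,0) -> (5.829,9.329) [heading=58, draw]
LT 150: heading 58 -> 208
PU: pen up
FD 9: (5.829,9.329) -> (-2.117,5.103) [heading=208, move]
FD 4: (-2.117,5.103) -> (-5.649,3.225) [heading=208, move]
LT 31: heading 208 -> 239
FD 3: (-5.649,3.225) -> (-7.194,0.654) [heading=239, move]
RT 60: heading 239 -> 179
Final: pos=(-7.194,0.654), heading=179, 1 segment(s) drawn
Segments drawn: 1

Answer: 1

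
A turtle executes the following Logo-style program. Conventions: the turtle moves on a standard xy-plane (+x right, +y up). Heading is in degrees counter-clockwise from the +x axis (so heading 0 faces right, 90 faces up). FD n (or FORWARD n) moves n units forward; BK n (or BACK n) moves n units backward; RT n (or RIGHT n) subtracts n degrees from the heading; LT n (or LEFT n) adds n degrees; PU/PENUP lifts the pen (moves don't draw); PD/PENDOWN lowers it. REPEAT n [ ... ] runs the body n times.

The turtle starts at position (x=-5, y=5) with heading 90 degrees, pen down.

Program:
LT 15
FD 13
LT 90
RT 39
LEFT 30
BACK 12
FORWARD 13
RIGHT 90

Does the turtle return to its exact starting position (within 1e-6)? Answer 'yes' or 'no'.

Executing turtle program step by step:
Start: pos=(-5,5), heading=90, pen down
LT 15: heading 90 -> 105
FD 13: (-5,5) -> (-8.365,17.557) [heading=105, draw]
LT 90: heading 105 -> 195
RT 39: heading 195 -> 156
LT 30: heading 156 -> 186
BK 12: (-8.365,17.557) -> (3.57,18.811) [heading=186, draw]
FD 13: (3.57,18.811) -> (-9.359,17.453) [heading=186, draw]
RT 90: heading 186 -> 96
Final: pos=(-9.359,17.453), heading=96, 3 segment(s) drawn

Start position: (-5, 5)
Final position: (-9.359, 17.453)
Distance = 13.193; >= 1e-6 -> NOT closed

Answer: no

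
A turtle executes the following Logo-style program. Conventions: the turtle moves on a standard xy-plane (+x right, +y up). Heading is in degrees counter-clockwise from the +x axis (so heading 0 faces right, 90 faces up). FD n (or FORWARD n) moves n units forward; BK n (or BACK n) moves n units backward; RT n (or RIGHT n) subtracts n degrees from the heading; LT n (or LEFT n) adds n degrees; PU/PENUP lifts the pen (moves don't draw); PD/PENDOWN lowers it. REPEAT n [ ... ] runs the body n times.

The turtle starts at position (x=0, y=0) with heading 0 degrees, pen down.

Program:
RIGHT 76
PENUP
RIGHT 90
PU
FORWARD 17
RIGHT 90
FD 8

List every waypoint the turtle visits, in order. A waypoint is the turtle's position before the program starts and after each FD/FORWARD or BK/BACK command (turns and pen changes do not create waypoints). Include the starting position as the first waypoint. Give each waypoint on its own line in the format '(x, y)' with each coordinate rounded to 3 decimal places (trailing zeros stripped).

Executing turtle program step by step:
Start: pos=(0,0), heading=0, pen down
RT 76: heading 0 -> 284
PU: pen up
RT 90: heading 284 -> 194
PU: pen up
FD 17: (0,0) -> (-16.495,-4.113) [heading=194, move]
RT 90: heading 194 -> 104
FD 8: (-16.495,-4.113) -> (-18.43,3.65) [heading=104, move]
Final: pos=(-18.43,3.65), heading=104, 0 segment(s) drawn
Waypoints (3 total):
(0, 0)
(-16.495, -4.113)
(-18.43, 3.65)

Answer: (0, 0)
(-16.495, -4.113)
(-18.43, 3.65)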